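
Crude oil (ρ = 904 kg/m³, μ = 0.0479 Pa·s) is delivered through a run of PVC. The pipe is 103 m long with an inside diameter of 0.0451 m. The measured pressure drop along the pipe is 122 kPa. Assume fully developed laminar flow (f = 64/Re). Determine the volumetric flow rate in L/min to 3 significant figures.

For laminar flow, f = 64/Re with Re = ρVD/μ, so Darcy-Weisbach reduces to ΔP = 32μLV/D². Solving for V: V = ΔP·D²/(32μL) = 1.22e+05·(0.0451)²/(32·0.0479·103) = 1.572 m/s.
Check: Re = ρVD/μ = 904·1.572·0.0451/0.0479 = 1338 < 2300, so the laminar assumption holds.
Q = V·A = 1.572·(π/4·0.0451²) = 0.002511 m³/s = 151 L/min.

Q ≈ 151 L/min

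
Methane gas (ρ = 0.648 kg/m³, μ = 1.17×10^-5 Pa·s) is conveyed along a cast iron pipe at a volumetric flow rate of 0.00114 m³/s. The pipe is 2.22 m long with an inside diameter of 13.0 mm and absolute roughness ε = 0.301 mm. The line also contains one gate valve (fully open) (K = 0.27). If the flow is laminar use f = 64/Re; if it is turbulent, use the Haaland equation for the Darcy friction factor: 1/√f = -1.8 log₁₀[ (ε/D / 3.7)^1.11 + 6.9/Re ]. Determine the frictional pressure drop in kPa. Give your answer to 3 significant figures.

Cross-sectional area A = πD²/4 = π(0.013)²/4 = 0.0001327 m²; mean velocity V = Q/A = 0.00114/0.0001327 = 8.589 m/s.
Reynolds number Re = ρVD/μ = 0.648 · 8.589 · 0.013 / 1.17e-05 = 6184.
Re > 4000 → turbulent. Relative roughness ε/D = 0.000301/0.013 = 0.0232. Haaland: 1/√f = -1.8 log₁₀[(0.0232/3.7)^1.11 + 6.9/6184] = -1.8 log₁₀[0.00358 + 0.00112] = 4.191, so f = 0.05694.
Total minor-loss coefficient ΣK = 1·0.27 = 0.27.
ΔP = [f·L/D + ΣK]·(ρV²/2) = [0.05694·2.22/0.013 + 0.27]·(0.648·8.589²/2) = [9.724 + 0.27]·23.9 = 238.9 Pa.
ΔP = 238.9 Pa = 0.239 kPa.

ΔP ≈ 0.239 kPa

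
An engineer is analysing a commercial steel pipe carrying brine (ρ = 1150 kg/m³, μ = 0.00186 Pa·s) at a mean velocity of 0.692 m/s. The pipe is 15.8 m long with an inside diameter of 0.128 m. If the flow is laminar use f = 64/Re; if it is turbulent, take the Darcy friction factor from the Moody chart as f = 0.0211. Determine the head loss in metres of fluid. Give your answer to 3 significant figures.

h_f ≈ 0.0636 m

Reynolds number Re = ρVD/μ = 1150 · 0.692 · 0.128 / 0.00186 = 5.476e+04.
Re > 4000 → turbulent; use the Moody-chart value f = 0.0211.
Darcy-Weisbach: ΔP = f(L/D)(ρV²/2) = 0.0211·(15.8/0.128)·(1150·0.692²/2) = 0.0211·123.4·275.3 = 717.1 Pa.
Head loss h_f = ΔP/(ρg) = 717.1/(1150·9.81) = 0.0636 m.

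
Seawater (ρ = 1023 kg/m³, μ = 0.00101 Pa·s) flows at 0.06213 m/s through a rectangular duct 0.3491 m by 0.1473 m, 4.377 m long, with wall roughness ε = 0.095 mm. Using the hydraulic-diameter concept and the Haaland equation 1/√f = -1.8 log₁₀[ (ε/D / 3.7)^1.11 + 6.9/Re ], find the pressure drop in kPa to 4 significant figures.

Hydraulic diameter D_h = 4A/P = 4·(0.3491·0.1473)/(2·(0.3491+0.1473)) = 0.2057/0.9928 = 0.2072 m.
Re = ρVD_h/μ = 1023·0.06213·0.2072/0.00101 = 1.304e+04.
ε/D_h = 9.5e-05/0.2072 = 0.000459; Haaland gives 1/√f = -1.8 log₁₀[4.61e-05+0.000529] = 5.832, so f = 0.0294.
ΔP = f(L/D_h)(ρV²/2) = 0.0294·4.377/0.2072·1.974 = 1.226 Pa.
ΔP = 0.001226 kPa.

ΔP ≈ 0.001226 kPa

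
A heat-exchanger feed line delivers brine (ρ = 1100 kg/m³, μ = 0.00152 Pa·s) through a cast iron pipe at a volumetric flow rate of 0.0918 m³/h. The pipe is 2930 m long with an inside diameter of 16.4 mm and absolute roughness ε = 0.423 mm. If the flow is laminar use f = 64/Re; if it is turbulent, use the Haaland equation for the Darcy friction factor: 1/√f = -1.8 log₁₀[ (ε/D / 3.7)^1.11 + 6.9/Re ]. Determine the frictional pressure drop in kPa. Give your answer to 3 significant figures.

Q = 0.0918 m³/h = 0.0918/3600 = 2.55e-05 m³/s.
Cross-sectional area A = πD²/4 = π(0.0164)²/4 = 0.0002112 m²; mean velocity V = Q/A = 2.55e-05/0.0002112 = 0.1207 m/s.
Reynolds number Re = ρVD/μ = 1100 · 0.1207 · 0.0164 / 0.00152 = 1433.
Re < 2300 → laminar flow, so f = 64/Re = 64/1433 = 0.04467 (the turbulent correlation is not needed).
Darcy-Weisbach: ΔP = f(L/D)(ρV²/2) = 0.04467·(2930/0.0164)·(1100·0.1207²/2) = 0.04467·1.787e+05·8.015 = 6.396e+04 Pa.
ΔP = 6.396e+04 Pa = 64.0 kPa.

ΔP ≈ 64.0 kPa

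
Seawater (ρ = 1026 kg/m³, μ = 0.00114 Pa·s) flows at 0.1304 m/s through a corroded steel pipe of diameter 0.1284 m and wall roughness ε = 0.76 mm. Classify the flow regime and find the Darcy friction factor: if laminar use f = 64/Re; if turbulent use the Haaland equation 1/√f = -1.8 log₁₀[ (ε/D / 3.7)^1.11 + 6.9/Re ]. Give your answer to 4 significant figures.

Re = ρVD/μ = 1026·0.1304·0.1284/0.00114 = 1.507e+04.
Re > 4000 → turbulent. ε/D = 0.00076/0.1284 = 0.00592; Haaland: 1/√f = -1.8 log₁₀[0.000788 + 0.000458] = 5.228, so f = 0.03658.

f ≈ 0.03658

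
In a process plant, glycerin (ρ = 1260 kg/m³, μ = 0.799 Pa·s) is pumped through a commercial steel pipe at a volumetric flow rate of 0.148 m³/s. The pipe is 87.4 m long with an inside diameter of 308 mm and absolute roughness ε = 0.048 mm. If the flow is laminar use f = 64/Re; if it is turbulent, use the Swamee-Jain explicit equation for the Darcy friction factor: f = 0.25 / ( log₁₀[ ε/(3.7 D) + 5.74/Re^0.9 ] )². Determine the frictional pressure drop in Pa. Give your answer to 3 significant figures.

ΔP ≈ 46800 Pa

Cross-sectional area A = πD²/4 = π(0.308)²/4 = 0.07451 m²; mean velocity V = Q/A = 0.148/0.07451 = 1.986 m/s.
Reynolds number Re = ρVD/μ = 1260 · 1.986 · 0.308 / 0.799 = 964.8.
Re < 2300 → laminar flow, so f = 64/Re = 64/964.8 = 0.06633 (the turbulent correlation is not needed).
Darcy-Weisbach: ΔP = f(L/D)(ρV²/2) = 0.06633·(87.4/0.308)·(1260·1.986²/2) = 0.06633·283.8·2486 = 4.679e+04 Pa.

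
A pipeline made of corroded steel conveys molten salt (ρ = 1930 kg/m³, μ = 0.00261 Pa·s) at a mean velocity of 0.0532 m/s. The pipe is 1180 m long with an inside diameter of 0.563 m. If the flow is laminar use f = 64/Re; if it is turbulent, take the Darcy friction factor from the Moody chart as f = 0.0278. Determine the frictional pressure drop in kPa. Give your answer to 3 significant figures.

ΔP ≈ 0.159 kPa

Reynolds number Re = ρVD/μ = 1930 · 0.0532 · 0.563 / 0.00261 = 2.215e+04.
Re > 4000 → turbulent; use the Moody-chart value f = 0.0278.
Darcy-Weisbach: ΔP = f(L/D)(ρV²/2) = 0.0278·(1180/0.563)·(1930·0.0532²/2) = 0.0278·2096·2.731 = 159.1 Pa.
ΔP = 159.1 Pa = 0.159 kPa.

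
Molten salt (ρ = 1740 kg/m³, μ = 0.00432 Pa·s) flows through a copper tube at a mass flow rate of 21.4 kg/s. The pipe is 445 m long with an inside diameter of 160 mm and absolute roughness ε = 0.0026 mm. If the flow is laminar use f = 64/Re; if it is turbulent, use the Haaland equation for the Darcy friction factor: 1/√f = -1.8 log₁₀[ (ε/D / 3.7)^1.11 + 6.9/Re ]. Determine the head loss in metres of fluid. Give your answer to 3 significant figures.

h_f ≈ 1.16 m

A = πD²/4 = π(0.16)²/4 = 0.02011 m²; mean velocity V = ṁ/(ρA) = 21.4/(1740 · 0.02011) = 0.6117 m/s.
Reynolds number Re = ρVD/μ = 1740 · 0.6117 · 0.16 / 0.00432 = 3.942e+04.
Re > 4000 → turbulent. Relative roughness ε/D = 2.6e-06/0.16 = 1.62e-05. Haaland: 1/√f = -1.8 log₁₀[(1.62e-05/3.7)^1.11 + 6.9/3.942e+04] = -1.8 log₁₀[1.13e-06 + 0.000175] = 6.757, so f = 0.0219.
Darcy-Weisbach: ΔP = f(L/D)(ρV²/2) = 0.0219·(445/0.16)·(1740·0.6117²/2) = 0.0219·2781·325.5 = 1.983e+04 Pa.
Head loss h_f = ΔP/(ρg) = 1.983e+04/(1740·9.81) = 1.16 m.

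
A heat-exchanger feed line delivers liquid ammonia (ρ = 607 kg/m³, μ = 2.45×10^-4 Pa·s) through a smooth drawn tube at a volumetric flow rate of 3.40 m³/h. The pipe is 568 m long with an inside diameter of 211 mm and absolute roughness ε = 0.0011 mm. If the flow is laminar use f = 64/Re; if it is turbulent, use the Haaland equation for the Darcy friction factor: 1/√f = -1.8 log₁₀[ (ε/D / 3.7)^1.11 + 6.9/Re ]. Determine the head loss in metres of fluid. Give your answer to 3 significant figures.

h_f ≈ 0.00282 m

Q = 3.40 m³/h = 3.40/3600 = 0.0009444 m³/s.
Cross-sectional area A = πD²/4 = π(0.211)²/4 = 0.03497 m²; mean velocity V = Q/A = 0.0009444/0.03497 = 0.02701 m/s.
Reynolds number Re = ρVD/μ = 607 · 0.02701 · 0.211 / 0.000245 = 1.412e+04.
Re > 4000 → turbulent. Relative roughness ε/D = 1.1e-06/0.211 = 5.21e-06. Haaland: 1/√f = -1.8 log₁₀[(5.21e-06/3.7)^1.11 + 6.9/1.412e+04] = -1.8 log₁₀[3.2e-07 + 0.000489] = 5.959, so f = 0.02816.
Darcy-Weisbach: ΔP = f(L/D)(ρV²/2) = 0.02816·(568/0.211)·(607·0.02701²/2) = 0.02816·2692·0.2214 = 16.78 Pa.
Head loss h_f = ΔP/(ρg) = 16.78/(607·9.81) = 0.00282 m.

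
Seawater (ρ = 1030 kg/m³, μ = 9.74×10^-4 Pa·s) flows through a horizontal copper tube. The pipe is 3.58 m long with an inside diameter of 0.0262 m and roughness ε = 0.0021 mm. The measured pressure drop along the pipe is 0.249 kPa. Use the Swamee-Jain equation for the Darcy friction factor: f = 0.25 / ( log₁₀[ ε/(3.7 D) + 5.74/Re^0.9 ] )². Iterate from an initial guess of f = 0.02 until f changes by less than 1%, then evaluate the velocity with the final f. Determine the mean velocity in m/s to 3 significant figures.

V ≈ 0.334 m/s

Rearranging Darcy-Weisbach: V = √(2·ΔP·D/(f·L·ρ)). With ε/D = 2.1e-06/0.0262 = 8.02e-05, iterate starting from f = 0.02:
  f = 0.02 → V = √(2·249·0.0262/(0.02·3.58·1030)) = 0.4206 m/s; Re = ρVD/μ = 1.165e+04; f → 0.02986
  f = 0.02986 → V = 0.3442 m/s; Re = 9538; f → 0.03152
  f = 0.03152 → V = 0.3351 m/s; Re = 9283; f → 0.03175
Converged (Δf/f < 1%). With the final f = 0.03175: V = √(2·249·0.0262/(0.03175·3.58·1030)) = 0.3338 m/s.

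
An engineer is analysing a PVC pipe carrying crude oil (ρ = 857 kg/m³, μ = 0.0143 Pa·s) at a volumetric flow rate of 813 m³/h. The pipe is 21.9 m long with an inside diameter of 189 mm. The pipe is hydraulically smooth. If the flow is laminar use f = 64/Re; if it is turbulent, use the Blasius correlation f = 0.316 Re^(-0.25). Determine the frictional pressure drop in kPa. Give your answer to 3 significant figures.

Q = 813 m³/h = 813/3600 = 0.2258 m³/s.
Cross-sectional area A = πD²/4 = π(0.189)²/4 = 0.02806 m²; mean velocity V = Q/A = 0.2258/0.02806 = 8.05 m/s.
Reynolds number Re = ρVD/μ = 857 · 8.05 · 0.189 / 0.0143 = 9.118e+04.
Re > 4000 → turbulent. Smooth-pipe (Blasius): f = 0.316 Re^(-0.25) = 0.316/(9.118e+04)^0.25 = 0.01819.
Darcy-Weisbach: ΔP = f(L/D)(ρV²/2) = 0.01819·(21.9/0.189)·(857·8.05²/2) = 0.01819·115.9·2.777e+04 = 5.851e+04 Pa.
ΔP = 5.851e+04 Pa = 58.5 kPa.

ΔP ≈ 58.5 kPa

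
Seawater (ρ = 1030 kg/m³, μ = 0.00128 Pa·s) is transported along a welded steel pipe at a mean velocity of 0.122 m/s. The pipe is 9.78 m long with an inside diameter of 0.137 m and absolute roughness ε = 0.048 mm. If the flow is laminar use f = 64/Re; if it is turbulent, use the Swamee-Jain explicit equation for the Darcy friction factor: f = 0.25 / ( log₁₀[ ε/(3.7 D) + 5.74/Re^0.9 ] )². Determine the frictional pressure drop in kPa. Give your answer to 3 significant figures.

Reynolds number Re = ρVD/μ = 1030 · 0.122 · 0.137 / 0.00128 = 1.345e+04.
Re > 4000 → turbulent. Relative roughness ε/D = 4.8e-05/0.137 = 0.00035. Swamee-Jain: f = 0.25/(log₁₀[0.00035/3.7 + 5.74/1.345e+04^0.9])² = 0.25/(log₁₀[9.47e-05 + 0.0011])² = 0.25/(-2.921)² = 0.0293.
Darcy-Weisbach: ΔP = f(L/D)(ρV²/2) = 0.0293·(9.78/0.137)·(1030·0.122²/2) = 0.0293·71.39·7.665 = 16.03 Pa.
ΔP = 16.03 Pa = 0.0160 kPa.

ΔP ≈ 0.0160 kPa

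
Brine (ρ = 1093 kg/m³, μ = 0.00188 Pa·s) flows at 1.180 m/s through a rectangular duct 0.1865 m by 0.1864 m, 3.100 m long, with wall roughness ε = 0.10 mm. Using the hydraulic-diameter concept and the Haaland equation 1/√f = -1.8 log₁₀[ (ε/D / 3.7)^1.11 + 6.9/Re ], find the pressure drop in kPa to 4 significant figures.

ΔP ≈ 0.2486 kPa

Hydraulic diameter D_h = 4A/P = 4·(0.1865·0.1864)/(2·(0.1865+0.1864)) = 0.1391/0.7458 = 0.1864 m.
Re = ρVD_h/μ = 1093·1.18·0.1864/0.00188 = 1.279e+05.
ε/D_h = 0.0001/0.1864 = 0.000536; Haaland gives 1/√f = -1.8 log₁₀[5.48e-05+5.39e-05] = 7.134, so f = 0.01965.
ΔP = f(L/D_h)(ρV²/2) = 0.01965·3.1/0.1864·760.9 = 248.6 Pa.
ΔP = 0.2486 kPa.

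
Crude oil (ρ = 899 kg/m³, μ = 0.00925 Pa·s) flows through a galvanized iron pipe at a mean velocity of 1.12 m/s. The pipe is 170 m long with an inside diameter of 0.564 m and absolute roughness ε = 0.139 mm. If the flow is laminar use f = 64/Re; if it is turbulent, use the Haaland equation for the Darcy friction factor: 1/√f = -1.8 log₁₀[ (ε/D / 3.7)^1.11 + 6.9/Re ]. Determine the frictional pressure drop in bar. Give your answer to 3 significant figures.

ΔP ≈ 0.0351 bar

Reynolds number Re = ρVD/μ = 899 · 1.12 · 0.564 / 0.00925 = 6.139e+04.
Re > 4000 → turbulent. Relative roughness ε/D = 0.000139/0.564 = 0.000246. Haaland: 1/√f = -1.8 log₁₀[(0.000246/3.7)^1.11 + 6.9/6.139e+04] = -1.8 log₁₀[2.31e-05 + 0.000112] = 6.962, so f = 0.02063.
Darcy-Weisbach: ΔP = f(L/D)(ρV²/2) = 0.02063·(170/0.564)·(899·1.12²/2) = 0.02063·301.4·563.9 = 3506 Pa.
ΔP = 3506 Pa = 0.0351 bar.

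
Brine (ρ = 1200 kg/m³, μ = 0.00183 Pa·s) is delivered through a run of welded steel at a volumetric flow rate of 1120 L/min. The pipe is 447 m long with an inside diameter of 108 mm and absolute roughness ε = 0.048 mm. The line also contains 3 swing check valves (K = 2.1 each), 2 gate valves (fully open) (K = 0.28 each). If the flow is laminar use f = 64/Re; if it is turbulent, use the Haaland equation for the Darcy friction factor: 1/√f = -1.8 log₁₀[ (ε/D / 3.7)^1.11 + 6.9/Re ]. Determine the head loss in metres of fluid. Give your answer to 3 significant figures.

Q = 1120 L/min = 1120/60000 = 0.01867 m³/s.
Cross-sectional area A = πD²/4 = π(0.108)²/4 = 0.009161 m²; mean velocity V = Q/A = 0.01867/0.009161 = 2.038 m/s.
Reynolds number Re = ρVD/μ = 1200 · 2.038 · 0.108 / 0.00183 = 1.443e+05.
Re > 4000 → turbulent. Relative roughness ε/D = 4.8e-05/0.108 = 0.000444. Haaland: 1/√f = -1.8 log₁₀[(0.000444/3.7)^1.11 + 6.9/1.443e+05] = -1.8 log₁₀[4.45e-05 + 4.78e-05] = 7.262, so f = 0.01896.
Total minor-loss coefficient ΣK = 3·2.1 + 2·0.28 = 6.86.
ΔP = [f·L/D + ΣK]·(ρV²/2) = [0.01896·447/0.108 + 6.86]·(1200·2.038²/2) = [78.47 + 6.86]·2491 = 2.126e+05 Pa.
Head loss h_f = ΔP/(ρg) = 2.126e+05/(1200·9.81) = 18.1 m.

h_f ≈ 18.1 m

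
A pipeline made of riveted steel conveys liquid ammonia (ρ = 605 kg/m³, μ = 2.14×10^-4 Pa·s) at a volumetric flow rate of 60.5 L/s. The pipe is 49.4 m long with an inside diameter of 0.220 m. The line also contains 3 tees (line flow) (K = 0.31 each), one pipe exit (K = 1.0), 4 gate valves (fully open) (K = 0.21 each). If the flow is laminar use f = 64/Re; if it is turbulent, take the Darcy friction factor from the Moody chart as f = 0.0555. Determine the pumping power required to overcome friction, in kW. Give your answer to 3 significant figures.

Q = 60.5 L/s = 60.5/1000 = 0.0605 m³/s.
Cross-sectional area A = πD²/4 = π(0.22)²/4 = 0.03801 m²; mean velocity V = Q/A = 0.0605/0.03801 = 1.592 m/s.
Reynolds number Re = ρVD/μ = 605 · 1.592 · 0.22 / 0.000214 = 9.899e+05.
Re > 4000 → turbulent; use the Moody-chart value f = 0.0555.
Total minor-loss coefficient ΣK = 3·0.31 + 1·1 + 4·0.21 = 2.77.
ΔP = [f·L/D + ΣK]·(ρV²/2) = [0.0555·49.4/0.22 + 2.77]·(605·1.592²/2) = [12.46 + 2.77]·766.2 = 1.167e+04 Pa.
Pumping power P = QΔP = 0.0605·1.167e+04 = 706.1 W = 0.706 kW.

P ≈ 0.706 kW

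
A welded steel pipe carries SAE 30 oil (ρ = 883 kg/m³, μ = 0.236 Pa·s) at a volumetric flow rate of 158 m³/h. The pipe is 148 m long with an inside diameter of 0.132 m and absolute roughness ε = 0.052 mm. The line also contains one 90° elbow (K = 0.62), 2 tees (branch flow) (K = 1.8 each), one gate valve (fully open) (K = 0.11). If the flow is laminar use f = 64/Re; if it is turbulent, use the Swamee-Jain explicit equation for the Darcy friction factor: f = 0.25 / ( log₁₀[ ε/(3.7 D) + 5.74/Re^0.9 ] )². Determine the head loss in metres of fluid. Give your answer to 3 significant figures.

h_f ≈ 26.0 m

Q = 158 m³/h = 158/3600 = 0.04389 m³/s.
Cross-sectional area A = πD²/4 = π(0.132)²/4 = 0.01368 m²; mean velocity V = Q/A = 0.04389/0.01368 = 3.207 m/s.
Reynolds number Re = ρVD/μ = 883 · 3.207 · 0.132 / 0.236 = 1584.
Re < 2300 → laminar flow, so f = 64/Re = 64/1584 = 0.04041 (the turbulent correlation is not needed).
Total minor-loss coefficient ΣK = 1·0.62 + 2·1.8 + 1·0.11 = 4.33.
ΔP = [f·L/D + ΣK]·(ρV²/2) = [0.04041·148/0.132 + 4.33]·(883·3.207²/2) = [45.3 + 4.33]·4541 = 2.254e+05 Pa.
Head loss h_f = ΔP/(ρg) = 2.254e+05/(883·9.81) = 26.0 m.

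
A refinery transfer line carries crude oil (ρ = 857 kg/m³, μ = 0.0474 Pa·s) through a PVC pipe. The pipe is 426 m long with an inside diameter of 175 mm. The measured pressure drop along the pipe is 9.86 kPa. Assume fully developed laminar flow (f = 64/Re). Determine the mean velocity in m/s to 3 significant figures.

V ≈ 0.467 m/s

For laminar flow, f = 64/Re with Re = ρVD/μ, so Darcy-Weisbach reduces to ΔP = 32μLV/D². Solving for V: V = ΔP·D²/(32μL) = 9860·(0.175)²/(32·0.0474·426) = 0.4673 m/s.
Check: Re = ρVD/μ = 857·0.4673·0.175/0.0474 = 1479 < 2300, so the laminar assumption holds.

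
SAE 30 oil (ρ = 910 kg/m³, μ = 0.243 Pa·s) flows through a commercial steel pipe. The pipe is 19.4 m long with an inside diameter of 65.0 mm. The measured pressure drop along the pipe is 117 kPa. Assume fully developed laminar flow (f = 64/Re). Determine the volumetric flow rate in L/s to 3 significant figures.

Q ≈ 10.9 L/s

For laminar flow, f = 64/Re with Re = ρVD/μ, so Darcy-Weisbach reduces to ΔP = 32μLV/D². Solving for V: V = ΔP·D²/(32μL) = 1.17e+05·(0.065)²/(32·0.243·19.4) = 3.277 m/s.
Check: Re = ρVD/μ = 910·3.277·0.065/0.243 = 797.6 < 2300, so the laminar assumption holds.
Q = V·A = 3.277·(π/4·0.065²) = 0.01087 m³/s = 10.9 L/s.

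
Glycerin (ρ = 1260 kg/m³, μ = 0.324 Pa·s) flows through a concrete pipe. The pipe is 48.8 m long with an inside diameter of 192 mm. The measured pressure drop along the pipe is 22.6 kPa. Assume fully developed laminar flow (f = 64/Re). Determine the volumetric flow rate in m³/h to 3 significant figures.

Q ≈ 172 m³/h

For laminar flow, f = 64/Re with Re = ρVD/μ, so Darcy-Weisbach reduces to ΔP = 32μLV/D². Solving for V: V = ΔP·D²/(32μL) = 2.26e+04·(0.192)²/(32·0.324·48.8) = 1.647 m/s.
Check: Re = ρVD/μ = 1260·1.647·0.192/0.324 = 1229 < 2300, so the laminar assumption holds.
Q = V·A = 1.647·(π/4·0.192²) = 0.04767 m³/s = 172 m³/h.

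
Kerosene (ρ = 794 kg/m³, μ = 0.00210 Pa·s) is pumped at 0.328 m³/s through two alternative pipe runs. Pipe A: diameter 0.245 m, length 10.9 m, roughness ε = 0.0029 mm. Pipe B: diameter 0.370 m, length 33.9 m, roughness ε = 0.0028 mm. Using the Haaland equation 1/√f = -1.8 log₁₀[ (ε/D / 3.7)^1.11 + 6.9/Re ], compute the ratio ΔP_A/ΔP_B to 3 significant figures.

Pipe A: V = Q/A = 0.328/0.04714 = 6.957 m/s; Re = 6.445e+05; ε/D = 1.18e-05; Haaland → f = 0.01265; ΔP_A = f(L/D)(ρV²/2) = 1.082e+04 Pa.
Pipe B: V = Q/A = 0.328/0.1075 = 3.051 m/s; Re = 4.268e+05; ε/D = 7.57e-06; Haaland → f = 0.01352; ΔP_B = f(L/D)(ρV²/2) = 4575 Pa.
ΔP_A/ΔP_B = 1.082e+04/4575 = 2.36.

ΔP_A/ΔP_B ≈ 2.36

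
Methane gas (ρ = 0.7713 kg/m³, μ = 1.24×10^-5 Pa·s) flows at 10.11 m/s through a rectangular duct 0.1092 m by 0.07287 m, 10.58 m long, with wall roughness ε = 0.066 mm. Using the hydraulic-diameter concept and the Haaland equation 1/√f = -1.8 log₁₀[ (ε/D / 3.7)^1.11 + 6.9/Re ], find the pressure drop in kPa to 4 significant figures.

ΔP ≈ 0.1083 kPa

Hydraulic diameter D_h = 4A/P = 4·(0.1092·0.07287)/(2·(0.1092+0.07287)) = 0.03183/0.3641 = 0.08741 m.
Re = ρVD_h/μ = 0.7713·10.11·0.08741/1.24e-05 = 5.497e+04.
ε/D_h = 6.6e-05/0.08741 = 0.000755; Haaland gives 1/√f = -1.8 log₁₀[8.01e-05+0.000126] = 6.636, so f = 0.02271.
ΔP = f(L/D_h)(ρV²/2) = 0.02271·10.58/0.08741·39.42 = 108.3 Pa.
ΔP = 0.1083 kPa.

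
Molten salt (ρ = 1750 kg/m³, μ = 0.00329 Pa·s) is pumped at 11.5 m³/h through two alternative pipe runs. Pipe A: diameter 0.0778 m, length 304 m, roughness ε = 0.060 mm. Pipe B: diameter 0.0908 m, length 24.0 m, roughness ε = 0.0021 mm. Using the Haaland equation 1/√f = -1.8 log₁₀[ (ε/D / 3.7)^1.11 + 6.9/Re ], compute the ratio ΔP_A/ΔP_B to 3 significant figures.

ΔP_A/ΔP_B ≈ 28.3

Pipe A: V = Q/A = 0.003194/0.004754 = 0.672 m/s; Re = 2.781e+04; ε/D = 0.000771; Haaland → f = 0.02547; ΔP_A = f(L/D)(ρV²/2) = 3.932e+04 Pa.
Pipe B: V = Q/A = 0.003194/0.006475 = 0.4933 m/s; Re = 2.383e+04; ε/D = 2.31e-05; Haaland → f = 0.02469; ΔP_B = f(L/D)(ρV²/2) = 1390 Pa.
ΔP_A/ΔP_B = 3.932e+04/1390 = 28.3.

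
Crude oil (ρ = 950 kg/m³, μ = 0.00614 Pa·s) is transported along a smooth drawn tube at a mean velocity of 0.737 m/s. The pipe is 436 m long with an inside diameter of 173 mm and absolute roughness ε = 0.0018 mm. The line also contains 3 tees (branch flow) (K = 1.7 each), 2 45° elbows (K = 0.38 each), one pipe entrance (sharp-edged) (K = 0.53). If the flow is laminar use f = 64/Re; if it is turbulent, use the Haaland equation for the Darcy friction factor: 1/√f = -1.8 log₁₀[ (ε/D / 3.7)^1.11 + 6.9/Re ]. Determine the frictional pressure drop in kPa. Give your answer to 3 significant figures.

ΔP ≈ 18.5 kPa

Reynolds number Re = ρVD/μ = 950 · 0.737 · 0.173 / 0.00614 = 1.973e+04.
Re > 4000 → turbulent. Relative roughness ε/D = 1.8e-06/0.173 = 1.04e-05. Haaland: 1/√f = -1.8 log₁₀[(1.04e-05/3.7)^1.11 + 6.9/1.973e+04] = -1.8 log₁₀[6.89e-07 + 0.00035] = 6.22, so f = 0.02585.
Total minor-loss coefficient ΣK = 3·1.7 + 2·0.38 + 1·0.53 = 6.39.
ΔP = [f·L/D + ΣK]·(ρV²/2) = [0.02585·436/0.173 + 6.39]·(950·0.737²/2) = [65.15 + 6.39]·258 = 1.846e+04 Pa.
ΔP = 1.846e+04 Pa = 18.5 kPa.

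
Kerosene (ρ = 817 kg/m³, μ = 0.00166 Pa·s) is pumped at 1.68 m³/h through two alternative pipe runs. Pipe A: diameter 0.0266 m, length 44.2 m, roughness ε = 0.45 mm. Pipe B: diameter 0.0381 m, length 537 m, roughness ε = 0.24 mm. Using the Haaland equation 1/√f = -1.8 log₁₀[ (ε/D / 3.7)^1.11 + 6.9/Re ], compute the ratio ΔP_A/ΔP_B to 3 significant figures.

ΔP_A/ΔP_B ≈ 0.604

Pipe A: V = Q/A = 0.0004667/0.0005557 = 0.8398 m/s; Re = 1.099e+04; ε/D = 0.0169; Haaland → f = 0.04935; ΔP_A = f(L/D)(ρV²/2) = 2.362e+04 Pa.
Pipe B: V = Q/A = 0.0004667/0.00114 = 0.4093 m/s; Re = 7675; ε/D = 0.0063; Haaland → f = 0.04056; ΔP_B = f(L/D)(ρV²/2) = 3.912e+04 Pa.
ΔP_A/ΔP_B = 2.362e+04/3.912e+04 = 0.604.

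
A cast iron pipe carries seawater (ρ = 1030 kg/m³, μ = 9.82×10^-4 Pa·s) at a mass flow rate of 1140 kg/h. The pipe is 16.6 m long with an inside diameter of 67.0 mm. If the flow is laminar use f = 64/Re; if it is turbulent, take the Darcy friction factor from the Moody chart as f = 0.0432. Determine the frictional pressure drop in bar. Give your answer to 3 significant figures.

ΔP ≈ 4.19×10^-4 bar

ṁ = 1140 kg/h = 1140/3600 = 0.3167 kg/s.
A = πD²/4 = π(0.067)²/4 = 0.003526 m²; mean velocity V = ṁ/(ρA) = 0.3167/(1030 · 0.003526) = 0.0872 m/s.
Reynolds number Re = ρVD/μ = 1030 · 0.0872 · 0.067 / 0.000982 = 6128.
Re > 4000 → turbulent; use the Moody-chart value f = 0.0432.
Darcy-Weisbach: ΔP = f(L/D)(ρV²/2) = 0.0432·(16.6/0.067)·(1030·0.0872²/2) = 0.0432·247.8·3.916 = 41.92 Pa.
ΔP = 41.92 Pa = 4.19×10^-4 bar.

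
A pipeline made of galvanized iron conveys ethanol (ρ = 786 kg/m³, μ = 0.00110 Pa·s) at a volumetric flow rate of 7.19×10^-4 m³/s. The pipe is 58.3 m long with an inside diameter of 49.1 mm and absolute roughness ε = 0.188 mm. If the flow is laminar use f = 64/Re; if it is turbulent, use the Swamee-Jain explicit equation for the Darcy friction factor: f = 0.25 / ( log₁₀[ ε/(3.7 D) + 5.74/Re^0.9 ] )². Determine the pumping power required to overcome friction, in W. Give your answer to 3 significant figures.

Cross-sectional area A = πD²/4 = π(0.0491)²/4 = 0.001893 m²; mean velocity V = Q/A = 0.000719/0.001893 = 0.3797 m/s.
Reynolds number Re = ρVD/μ = 786 · 0.3797 · 0.0491 / 0.0011 = 1.332e+04.
Re > 4000 → turbulent. Relative roughness ε/D = 0.000188/0.0491 = 0.00383. Swamee-Jain: f = 0.25/(log₁₀[0.00383/3.7 + 5.74/1.332e+04^0.9])² = 0.25/(log₁₀[0.00103 + 0.00111])² = 0.25/(-2.668)² = 0.03513.
Darcy-Weisbach: ΔP = f(L/D)(ρV²/2) = 0.03513·(58.3/0.0491)·(786·0.3797²/2) = 0.03513·1187·56.67 = 2363 Pa.
Pumping power P = QΔP = 0.000719·2363 = 1.699 W = 1.70 W.

P ≈ 1.70 W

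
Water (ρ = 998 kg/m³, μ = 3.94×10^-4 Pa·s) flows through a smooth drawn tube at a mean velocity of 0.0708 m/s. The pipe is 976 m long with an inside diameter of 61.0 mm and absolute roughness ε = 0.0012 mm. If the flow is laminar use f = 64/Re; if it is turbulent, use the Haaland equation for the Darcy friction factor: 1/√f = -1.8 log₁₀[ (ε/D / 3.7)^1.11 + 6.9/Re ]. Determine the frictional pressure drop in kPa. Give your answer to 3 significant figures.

Reynolds number Re = ρVD/μ = 998 · 0.0708 · 0.061 / 0.000394 = 1.094e+04.
Re > 4000 → turbulent. Relative roughness ε/D = 1.2e-06/0.061 = 1.97e-05. Haaland: 1/√f = -1.8 log₁₀[(1.97e-05/3.7)^1.11 + 6.9/1.094e+04] = -1.8 log₁₀[1.4e-06 + 0.000631] = 5.759, so f = 0.03016.
Darcy-Weisbach: ΔP = f(L/D)(ρV²/2) = 0.03016·(976/0.061)·(998·0.0708²/2) = 0.03016·1.6e+04·2.501 = 1207 Pa.
ΔP = 1207 Pa = 1.21 kPa.

ΔP ≈ 1.21 kPa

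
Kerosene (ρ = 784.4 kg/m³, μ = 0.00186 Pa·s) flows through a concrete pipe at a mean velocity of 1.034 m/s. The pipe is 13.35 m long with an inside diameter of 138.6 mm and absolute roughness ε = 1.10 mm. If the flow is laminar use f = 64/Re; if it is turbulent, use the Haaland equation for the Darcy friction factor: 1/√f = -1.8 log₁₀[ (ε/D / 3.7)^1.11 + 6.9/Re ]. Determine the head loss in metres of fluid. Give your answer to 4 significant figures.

h_f ≈ 0.1901 m

Reynolds number Re = ρVD/μ = 784.4 · 1.034 · 0.1386 / 0.00186 = 6.044e+04.
Re > 4000 → turbulent. Relative roughness ε/D = 0.0011/0.1386 = 0.00794. Haaland: 1/√f = -1.8 log₁₀[(0.00794/3.7)^1.11 + 6.9/6.044e+04] = -1.8 log₁₀[0.00109 + 0.000114] = 5.254, so f = 0.03623.
Darcy-Weisbach: ΔP = f(L/D)(ρV²/2) = 0.03623·(13.35/0.1386)·(784.4·1.034²/2) = 0.03623·96.32·419.3 = 1463 Pa.
Head loss h_f = ΔP/(ρg) = 1463/(784.4·9.81) = 0.1901 m.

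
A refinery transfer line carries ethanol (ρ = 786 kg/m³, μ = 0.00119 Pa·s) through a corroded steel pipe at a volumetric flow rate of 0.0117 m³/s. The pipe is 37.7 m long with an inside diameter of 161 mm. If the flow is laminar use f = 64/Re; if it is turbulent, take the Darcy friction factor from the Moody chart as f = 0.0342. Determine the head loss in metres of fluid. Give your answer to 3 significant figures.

h_f ≈ 0.135 m

Cross-sectional area A = πD²/4 = π(0.161)²/4 = 0.02036 m²; mean velocity V = Q/A = 0.0117/0.02036 = 0.5747 m/s.
Reynolds number Re = ρVD/μ = 786 · 0.5747 · 0.161 / 0.00119 = 6.111e+04.
Re > 4000 → turbulent; use the Moody-chart value f = 0.0342.
Darcy-Weisbach: ΔP = f(L/D)(ρV²/2) = 0.0342·(37.7/0.161)·(786·0.5747²/2) = 0.0342·234.2·129.8 = 1039 Pa.
Head loss h_f = ΔP/(ρg) = 1039/(786·9.81) = 0.135 m.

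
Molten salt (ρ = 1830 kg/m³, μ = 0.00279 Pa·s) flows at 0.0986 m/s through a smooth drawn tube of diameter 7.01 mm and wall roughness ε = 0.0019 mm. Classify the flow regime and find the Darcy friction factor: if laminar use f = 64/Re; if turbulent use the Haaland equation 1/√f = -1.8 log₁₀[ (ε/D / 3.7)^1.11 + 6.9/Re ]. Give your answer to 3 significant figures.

f ≈ 0.141

Re = ρVD/μ = 1830·0.0986·0.00701/0.00279 = 453.4.
Re < 2300 → laminar, so f = 64/Re = 0.1412 (roughness is irrelevant in laminar flow).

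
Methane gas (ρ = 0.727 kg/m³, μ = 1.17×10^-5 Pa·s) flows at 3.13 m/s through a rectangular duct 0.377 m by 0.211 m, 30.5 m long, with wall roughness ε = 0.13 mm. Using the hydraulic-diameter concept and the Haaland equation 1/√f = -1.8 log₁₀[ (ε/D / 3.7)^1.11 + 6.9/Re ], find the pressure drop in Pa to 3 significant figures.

Hydraulic diameter D_h = 4A/P = 4·(0.377·0.211)/(2·(0.377+0.211)) = 0.3182/1.176 = 0.2706 m.
Re = ρVD_h/μ = 0.727·3.13·0.2706/1.17e-05 = 5.262e+04.
ε/D_h = 0.00013/0.2706 = 0.00048; Haaland gives 1/√f = -1.8 log₁₀[4.85e-05+0.000131] = 6.742, so f = 0.022.
ΔP = f(L/D_h)(ρV²/2) = 0.022·30.5/0.2706·3.561 = 8.831 Pa.

ΔP ≈ 8.83 Pa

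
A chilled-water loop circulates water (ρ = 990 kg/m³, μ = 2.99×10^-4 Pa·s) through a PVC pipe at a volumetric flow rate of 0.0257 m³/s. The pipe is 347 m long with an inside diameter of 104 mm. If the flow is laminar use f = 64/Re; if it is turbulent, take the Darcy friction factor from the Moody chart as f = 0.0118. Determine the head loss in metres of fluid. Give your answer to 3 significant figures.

Cross-sectional area A = πD²/4 = π(0.104)²/4 = 0.008495 m²; mean velocity V = Q/A = 0.0257/0.008495 = 3.025 m/s.
Reynolds number Re = ρVD/μ = 990 · 3.025 · 0.104 / 0.000299 = 1.042e+06.
Re > 4000 → turbulent; use the Moody-chart value f = 0.0118.
Darcy-Weisbach: ΔP = f(L/D)(ρV²/2) = 0.0118·(347/0.104)·(990·3.025²/2) = 0.0118·3337·4531 = 1.784e+05 Pa.
Head loss h_f = ΔP/(ρg) = 1.784e+05/(990·9.81) = 18.4 m.

h_f ≈ 18.4 m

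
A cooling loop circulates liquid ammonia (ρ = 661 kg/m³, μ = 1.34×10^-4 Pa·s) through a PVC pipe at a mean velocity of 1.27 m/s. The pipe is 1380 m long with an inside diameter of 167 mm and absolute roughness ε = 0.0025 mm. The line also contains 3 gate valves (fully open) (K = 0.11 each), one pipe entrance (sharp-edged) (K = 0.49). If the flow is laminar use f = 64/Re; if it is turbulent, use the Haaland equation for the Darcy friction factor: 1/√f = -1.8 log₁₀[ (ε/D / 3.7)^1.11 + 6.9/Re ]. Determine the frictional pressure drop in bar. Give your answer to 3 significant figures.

Reynolds number Re = ρVD/μ = 661 · 1.27 · 0.167 / 0.000134 = 1.046e+06.
Re > 4000 → turbulent. Relative roughness ε/D = 2.5e-06/0.167 = 1.5e-05. Haaland: 1/√f = -1.8 log₁₀[(1.5e-05/3.7)^1.11 + 6.9/1.046e+06] = -1.8 log₁₀[1.03e-06 + 6.6e-06] = 9.212, so f = 0.01178.
Total minor-loss coefficient ΣK = 3·0.11 + 1·0.49 = 0.82.
ΔP = [f·L/D + ΣK]·(ρV²/2) = [0.01178·1380/0.167 + 0.82]·(661·1.27²/2) = [97.38 + 0.82]·533.1 = 5.235e+04 Pa.
ΔP = 5.235e+04 Pa = 0.523 bar.

ΔP ≈ 0.523 bar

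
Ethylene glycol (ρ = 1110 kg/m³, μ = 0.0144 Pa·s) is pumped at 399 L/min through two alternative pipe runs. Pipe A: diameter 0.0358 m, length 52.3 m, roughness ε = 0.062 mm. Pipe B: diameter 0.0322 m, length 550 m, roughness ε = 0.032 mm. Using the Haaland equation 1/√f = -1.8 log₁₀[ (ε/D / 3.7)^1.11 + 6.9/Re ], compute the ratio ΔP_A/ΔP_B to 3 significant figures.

ΔP_A/ΔP_B ≈ 0.0599

Pipe A: V = Q/A = 0.00665/0.001007 = 6.606 m/s; Re = 1.823e+04; ε/D = 0.00173; Haaland → f = 0.02946; ΔP_A = f(L/D)(ρV²/2) = 1.043e+06 Pa.
Pipe B: V = Q/A = 0.00665/0.0008143 = 8.166 m/s; Re = 2.027e+04; ε/D = 0.000994; Haaland → f = 0.02754; ΔP_B = f(L/D)(ρV²/2) = 1.741e+07 Pa.
ΔP_A/ΔP_B = 1.043e+06/1.741e+07 = 0.0599.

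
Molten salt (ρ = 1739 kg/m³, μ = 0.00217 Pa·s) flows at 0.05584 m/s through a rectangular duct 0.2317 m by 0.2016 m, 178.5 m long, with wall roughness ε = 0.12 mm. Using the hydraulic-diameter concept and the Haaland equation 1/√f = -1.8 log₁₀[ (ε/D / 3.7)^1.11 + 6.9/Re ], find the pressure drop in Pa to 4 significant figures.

Hydraulic diameter D_h = 4A/P = 4·(0.2317·0.2016)/(2·(0.2317+0.2016)) = 0.1868/0.8666 = 0.2156 m.
Re = ρVD_h/μ = 1739·0.05584·0.2156/0.00217 = 9648.
ε/D_h = 0.00012/0.2156 = 0.000557; Haaland gives 1/√f = -1.8 log₁₀[5.71e-05+0.000715] = 5.602, so f = 0.03187.
ΔP = f(L/D_h)(ρV²/2) = 0.03187·178.5/0.2156·2.711 = 71.52 Pa.

ΔP ≈ 71.52 Pa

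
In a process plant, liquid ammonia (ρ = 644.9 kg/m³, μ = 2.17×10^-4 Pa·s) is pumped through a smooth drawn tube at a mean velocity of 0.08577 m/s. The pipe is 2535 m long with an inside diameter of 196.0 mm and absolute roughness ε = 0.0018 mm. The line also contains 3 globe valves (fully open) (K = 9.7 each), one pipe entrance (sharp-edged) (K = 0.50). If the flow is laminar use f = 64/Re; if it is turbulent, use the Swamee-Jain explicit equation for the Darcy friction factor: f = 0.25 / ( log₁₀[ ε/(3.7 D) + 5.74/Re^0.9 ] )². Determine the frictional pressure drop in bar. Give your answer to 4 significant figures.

Reynolds number Re = ρVD/μ = 644.9 · 0.08577 · 0.196 / 0.000217 = 4.996e+04.
Re > 4000 → turbulent. Relative roughness ε/D = 1.8e-06/0.196 = 9.18e-06. Swamee-Jain: f = 0.25/(log₁₀[9.18e-06/3.7 + 5.74/4.996e+04^0.9])² = 0.25/(log₁₀[2.48e-06 + 0.000339])² = 0.25/(-3.467)² = 0.0208.
Total minor-loss coefficient ΣK = 3·9.7 + 1·0.5 = 29.6.
ΔP = [f·L/D + ΣK]·(ρV²/2) = [0.0208·2535/0.196 + 29.6]·(644.9·0.08577²/2) = [269.1 + 29.6]·2.372 = 708.4 Pa.
ΔP = 708.4 Pa = 0.007084 bar.

ΔP ≈ 0.007084 bar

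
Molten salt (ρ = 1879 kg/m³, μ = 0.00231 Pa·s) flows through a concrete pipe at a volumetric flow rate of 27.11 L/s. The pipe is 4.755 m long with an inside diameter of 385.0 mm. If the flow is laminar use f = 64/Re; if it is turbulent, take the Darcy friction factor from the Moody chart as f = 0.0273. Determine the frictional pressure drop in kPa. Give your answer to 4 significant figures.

ΔP ≈ 0.01718 kPa

Q = 27.11 L/s = 27.11/1000 = 0.02711 m³/s.
Cross-sectional area A = πD²/4 = π(0.385)²/4 = 0.1164 m²; mean velocity V = Q/A = 0.02711/0.1164 = 0.2329 m/s.
Reynolds number Re = ρVD/μ = 1879 · 0.2329 · 0.385 / 0.00231 = 7.293e+04.
Re > 4000 → turbulent; use the Moody-chart value f = 0.0273.
Darcy-Weisbach: ΔP = f(L/D)(ρV²/2) = 0.0273·(4.755/0.385)·(1879·0.2329²/2) = 0.0273·12.35·50.95 = 17.18 Pa.
ΔP = 17.18 Pa = 0.01718 kPa.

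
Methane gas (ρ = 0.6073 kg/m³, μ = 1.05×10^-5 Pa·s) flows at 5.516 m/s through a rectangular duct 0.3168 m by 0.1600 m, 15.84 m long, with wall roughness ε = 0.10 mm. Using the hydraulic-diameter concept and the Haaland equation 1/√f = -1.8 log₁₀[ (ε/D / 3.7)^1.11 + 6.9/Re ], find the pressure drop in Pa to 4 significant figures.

Hydraulic diameter D_h = 4A/P = 4·(0.3168·0.16)/(2·(0.3168+0.16)) = 0.2028/0.9536 = 0.2126 m.
Re = ρVD_h/μ = 0.6073·5.516·0.2126/1.05e-05 = 6.783e+04.
ε/D_h = 0.0001/0.2126 = 0.00047; Haaland gives 1/√f = -1.8 log₁₀[4.74e-05+0.000102] = 6.888, so f = 0.02108.
ΔP = f(L/D_h)(ρV²/2) = 0.02108·15.84/0.2126·9.239 = 14.51 Pa.

ΔP ≈ 14.51 Pa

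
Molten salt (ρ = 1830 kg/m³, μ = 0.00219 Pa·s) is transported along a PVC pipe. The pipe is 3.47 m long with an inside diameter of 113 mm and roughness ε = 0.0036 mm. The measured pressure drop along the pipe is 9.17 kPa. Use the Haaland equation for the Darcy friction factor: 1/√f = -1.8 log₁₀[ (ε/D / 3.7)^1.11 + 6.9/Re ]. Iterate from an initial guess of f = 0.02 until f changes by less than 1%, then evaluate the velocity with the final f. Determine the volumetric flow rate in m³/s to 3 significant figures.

Rearranging Darcy-Weisbach: V = √(2·ΔP·D/(f·L·ρ)). With ε/D = 3.6e-06/0.113 = 3.19e-05, iterate starting from f = 0.02:
  f = 0.02 → V = √(2·9170·0.113/(0.02·3.47·1830)) = 4.04 m/s; Re = ρVD/μ = 3.814e+05; f → 0.01404
  f = 0.01404 → V = 4.821 m/s; Re = 4.553e+05; f → 0.01365
  f = 0.01365 → V = 4.89 m/s; Re = 4.618e+05; f → 0.01362
Converged (Δf/f < 1%). With the final f = 0.01362: V = √(2·9170·0.113/(0.01362·3.47·1830)) = 4.896 m/s.
Q = V·A = 4.896·(π/4·0.113²) = 0.0491 m³/s = 0.0491 m³/s.

Q ≈ 0.0491 m³/s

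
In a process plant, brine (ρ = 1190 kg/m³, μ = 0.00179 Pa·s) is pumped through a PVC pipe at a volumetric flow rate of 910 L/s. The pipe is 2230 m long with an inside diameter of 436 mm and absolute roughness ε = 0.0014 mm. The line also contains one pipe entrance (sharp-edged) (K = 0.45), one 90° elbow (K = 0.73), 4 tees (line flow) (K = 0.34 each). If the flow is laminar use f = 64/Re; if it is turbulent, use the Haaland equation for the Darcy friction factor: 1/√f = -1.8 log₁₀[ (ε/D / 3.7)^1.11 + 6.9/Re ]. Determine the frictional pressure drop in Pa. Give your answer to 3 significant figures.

ΔP ≈ 1.26×10^6 Pa

Q = 910 L/s = 910/1000 = 0.91 m³/s.
Cross-sectional area A = πD²/4 = π(0.436)²/4 = 0.1493 m²; mean velocity V = Q/A = 0.91/0.1493 = 6.095 m/s.
Reynolds number Re = ρVD/μ = 1190 · 6.095 · 0.436 / 0.00179 = 1.767e+06.
Re > 4000 → turbulent. Relative roughness ε/D = 1.4e-06/0.436 = 3.21e-06. Haaland: 1/√f = -1.8 log₁₀[(3.21e-06/3.7)^1.11 + 6.9/1.767e+06] = -1.8 log₁₀[1.87e-07 + 3.91e-06] = 9.698, so f = 0.01063.
Total minor-loss coefficient ΣK = 1·0.45 + 1·0.73 + 4·0.34 = 2.54.
ΔP = [f·L/D + ΣK]·(ρV²/2) = [0.01063·2230/0.436 + 2.54]·(1190·6.095²/2) = [54.38 + 2.54]·2.21e+04 = 1.258e+06 Pa.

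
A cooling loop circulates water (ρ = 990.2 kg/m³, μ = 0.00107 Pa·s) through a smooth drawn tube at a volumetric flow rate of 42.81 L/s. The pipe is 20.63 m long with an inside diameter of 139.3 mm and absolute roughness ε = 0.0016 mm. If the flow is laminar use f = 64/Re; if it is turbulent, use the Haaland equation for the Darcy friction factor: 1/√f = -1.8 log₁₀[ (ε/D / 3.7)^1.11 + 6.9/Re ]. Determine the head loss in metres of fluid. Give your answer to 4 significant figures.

h_f ≈ 0.8312 m

Q = 42.81 L/s = 42.81/1000 = 0.04281 m³/s.
Cross-sectional area A = πD²/4 = π(0.1393)²/4 = 0.01524 m²; mean velocity V = Q/A = 0.04281/0.01524 = 2.809 m/s.
Reynolds number Re = ρVD/μ = 990.2 · 2.809 · 0.1393 / 0.00107 = 3.621e+05.
Re > 4000 → turbulent. Relative roughness ε/D = 1.6e-06/0.1393 = 1.15e-05. Haaland: 1/√f = -1.8 log₁₀[(1.15e-05/3.7)^1.11 + 6.9/3.621e+05] = -1.8 log₁₀[7.69e-07 + 1.91e-05] = 8.465, so f = 0.01396.
Darcy-Weisbach: ΔP = f(L/D)(ρV²/2) = 0.01396·(20.63/0.1393)·(990.2·2.809²/2) = 0.01396·148.1·3907 = 8074 Pa.
Head loss h_f = ΔP/(ρg) = 8074/(990.2·9.81) = 0.8312 m.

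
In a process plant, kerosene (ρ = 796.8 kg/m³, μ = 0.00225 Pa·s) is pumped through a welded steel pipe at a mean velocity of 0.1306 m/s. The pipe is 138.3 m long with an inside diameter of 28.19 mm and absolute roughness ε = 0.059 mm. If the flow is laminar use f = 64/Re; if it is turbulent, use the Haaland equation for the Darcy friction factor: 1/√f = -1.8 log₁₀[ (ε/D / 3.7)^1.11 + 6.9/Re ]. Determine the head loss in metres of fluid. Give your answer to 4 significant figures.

h_f ≈ 0.2094 m

Reynolds number Re = ρVD/μ = 796.8 · 0.1306 · 0.02819 / 0.00225 = 1304.
Re < 2300 → laminar flow, so f = 64/Re = 64/1304 = 0.04909 (the turbulent correlation is not needed).
Darcy-Weisbach: ΔP = f(L/D)(ρV²/2) = 0.04909·(138.3/0.02819)·(796.8·0.1306²/2) = 0.04909·4906·6.795 = 1636 Pa.
Head loss h_f = ΔP/(ρg) = 1636/(796.8·9.81) = 0.2094 m.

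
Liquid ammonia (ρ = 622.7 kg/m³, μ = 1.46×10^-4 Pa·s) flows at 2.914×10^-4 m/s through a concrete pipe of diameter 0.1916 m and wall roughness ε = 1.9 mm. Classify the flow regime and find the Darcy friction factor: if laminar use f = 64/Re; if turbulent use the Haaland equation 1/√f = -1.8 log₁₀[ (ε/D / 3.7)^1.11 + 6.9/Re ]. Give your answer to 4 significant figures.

Re = ρVD/μ = 622.7·0.0002914·0.1916/0.000146 = 238.1.
Re < 2300 → laminar, so f = 64/Re = 0.2688 (roughness is irrelevant in laminar flow).

f ≈ 0.2688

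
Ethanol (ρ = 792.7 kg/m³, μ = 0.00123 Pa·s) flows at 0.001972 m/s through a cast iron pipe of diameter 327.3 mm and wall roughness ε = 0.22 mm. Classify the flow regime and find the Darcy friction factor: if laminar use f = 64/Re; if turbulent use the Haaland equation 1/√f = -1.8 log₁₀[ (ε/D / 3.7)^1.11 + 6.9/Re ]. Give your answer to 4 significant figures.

f ≈ 0.1539

Re = ρVD/μ = 792.7·0.001972·0.3273/0.00123 = 416.
Re < 2300 → laminar, so f = 64/Re = 0.1539 (roughness is irrelevant in laminar flow).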